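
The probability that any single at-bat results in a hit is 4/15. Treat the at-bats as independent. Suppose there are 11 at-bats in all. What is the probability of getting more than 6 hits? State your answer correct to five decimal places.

0.01103

X ~ Binomial(11, 0.266667); P(X ≥ 7) = Σ C(11,k) p^k (1−p)^(11−k) over k:
  k=7: C(11,7)·0.266667^7·0.733333^4 = 0.0091517
  k=8: C(11,8)·0.266667^8·0.733333^3 = 0.0016639
  k=9: C(11,9)·0.266667^9·0.733333^2 = 0.0002017
  k=10: C(11,10)·0.266667^10·0.733333^1 = 0.0000147
  k=11: C(11,11)·0.266667^11·0.733333^0 = 0.0000005
Total = 0.0110325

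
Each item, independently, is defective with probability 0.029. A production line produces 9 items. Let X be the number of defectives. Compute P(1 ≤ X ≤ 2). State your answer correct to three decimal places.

0.231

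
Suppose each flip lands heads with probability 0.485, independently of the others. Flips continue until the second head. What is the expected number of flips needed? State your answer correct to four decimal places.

4.1237

Y = total flips until the second success; negative binomial with r=2, p=0.485.
E[Y] = r / p = 2 / 0.485 = 4.123711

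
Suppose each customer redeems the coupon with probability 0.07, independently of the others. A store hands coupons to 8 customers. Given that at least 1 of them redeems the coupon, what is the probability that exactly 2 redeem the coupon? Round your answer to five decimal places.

X ~ Binomial(8, 0.07). Want P(X=2 | X≥1) = P(X=2) / P(X≥1).
P(X=2) = C(8,2)·0.07^2·0.93^6 = 0.0887671
P(X≥1) = 1 − 0.5595818 = 0.4404182
Ratio = 0.0887671 / 0.4404182 = 0.2015517

0.20155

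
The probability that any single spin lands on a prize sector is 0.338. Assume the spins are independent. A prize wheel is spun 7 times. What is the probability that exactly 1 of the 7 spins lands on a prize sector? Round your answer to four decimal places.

0.1991

X ~ Binomial(n=7, p=0.338).
P(X=1) = C(7,1) · p^1 · (1−p)^6
= 7 · 0.338 · 0.084168 = 0.199142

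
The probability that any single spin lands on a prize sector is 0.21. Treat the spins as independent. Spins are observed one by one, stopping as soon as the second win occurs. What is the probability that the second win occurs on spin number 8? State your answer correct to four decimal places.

Y = trial on which the second success occurs; negative binomial, r=2, p=0.21.
P(Y=8) = C(7,1) · p^2 · (1−p)^6
= 7 · 0.0441 · 0.24309 = 0.075041

0.0750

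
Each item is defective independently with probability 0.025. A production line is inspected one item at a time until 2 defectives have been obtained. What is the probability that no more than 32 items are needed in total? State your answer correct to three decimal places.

Finishing within 32 items ⇔ at least 2 successes in the first 32. With X ~ Binomial(32, 0.025), P(Y ≤ 32) = 1 − P(X ≤ 1).
  k=0: C(32,0)·0.025^0·0.975^32 = 0.44478
  k=1: C(32,1)·0.025^1·0.975^31 = 0.36495
1 − 0.80973 = 0.19027

0.190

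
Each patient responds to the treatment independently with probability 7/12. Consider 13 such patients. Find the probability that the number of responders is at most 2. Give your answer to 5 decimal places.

0.00196

X ~ Binomial(13, 0.583333); P(X ≤ 2) = Σ C(13,k) p^k (1−p)^(13−k) over k:
  k=0: C(13,0)·0.583333^0·0.416667^13 = 0.0000114
  k=1: C(13,1)·0.583333^1·0.416667^12 = 0.0002076
  k=2: C(13,2)·0.583333^2·0.416667^11 = 0.0017442
Total = 0.0019633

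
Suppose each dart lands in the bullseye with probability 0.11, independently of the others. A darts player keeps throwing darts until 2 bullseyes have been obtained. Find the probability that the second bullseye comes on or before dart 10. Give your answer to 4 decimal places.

Finishing within 10 darts ⇔ at least 2 successes in the first 10. With X ~ Binomial(10, 0.11), P(Y ≤ 10) = 1 − P(X ≤ 1).
  k=0: C(10,0)·0.11^0·0.89^10 = 0.311817
  k=1: C(10,1)·0.11^1·0.89^9 = 0.385392
1 − 0.697209 = 0.302791

0.3028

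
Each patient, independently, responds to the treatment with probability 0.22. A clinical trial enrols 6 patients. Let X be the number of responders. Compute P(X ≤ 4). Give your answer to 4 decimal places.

0.9975

X ~ Binomial(6, 0.22); P(X ≤ 4) = Σ C(6,k) p^k (1−p)^(6−k) over k:
  k=0: C(6,0)·0.22^0·0.78^6 = 0.225200
  k=1: C(6,1)·0.22^1·0.78^5 = 0.381107
  k=2: C(6,2)·0.22^2·0.78^4 = 0.268729
  k=3: C(6,3)·0.22^3·0.78^3 = 0.101061
  k=4: C(6,4)·0.22^4·0.78^2 = 0.021378
Total = 0.997475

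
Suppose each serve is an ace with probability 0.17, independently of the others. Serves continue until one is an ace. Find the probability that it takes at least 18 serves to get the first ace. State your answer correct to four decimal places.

Y = number of serves to the first success; geometric, p = 0.17.
P(Y > 17) = P(first 17 all fail) = (1−p)^17 = 0.042104

0.0421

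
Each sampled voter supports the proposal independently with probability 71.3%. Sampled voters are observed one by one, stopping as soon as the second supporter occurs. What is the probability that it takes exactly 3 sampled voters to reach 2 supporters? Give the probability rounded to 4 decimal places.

Y = trial on which the second success occurs; negative binomial, r=2, p=0.713.
P(Y=3) = C(2,1) · p^2 · (1−p)^1
= 2 · 0.50837 · 0.287 = 0.291804

0.2918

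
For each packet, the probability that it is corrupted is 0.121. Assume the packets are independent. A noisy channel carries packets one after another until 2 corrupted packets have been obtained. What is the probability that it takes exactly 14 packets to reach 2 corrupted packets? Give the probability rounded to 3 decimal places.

0.040

Y = trial on which the second success occurs; negative binomial, r=2, p=0.121.
P(Y=14) = C(13,1) · p^2 · (1−p)^12
= 13 · 0.014641 · 0.21275 = 0.04049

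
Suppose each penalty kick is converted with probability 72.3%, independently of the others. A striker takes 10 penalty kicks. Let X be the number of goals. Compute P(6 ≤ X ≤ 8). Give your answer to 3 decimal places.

X ~ Binomial(10, 0.723); P(6 ≤ X ≤ 8) = Σ C(10,k) p^k (1−p)^(10−k) over k:
  k=6: C(10,6)·0.723^6·0.277^4 = 0.17659
  k=7: C(10,7)·0.723^7·0.277^3 = 0.26338
  k=8: C(10,8)·0.723^8·0.277^2 = 0.25780
Total = 0.69777

0.698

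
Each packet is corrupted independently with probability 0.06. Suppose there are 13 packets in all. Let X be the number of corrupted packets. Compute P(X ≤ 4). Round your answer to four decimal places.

X ~ Binomial(13, 0.06); P(X ≤ 4) = Σ C(13,k) p^k (1−p)^(13−k) over k:
  k=0: C(13,0)·0.06^0·0.94^13 = 0.447365
  k=1: C(13,1)·0.06^1·0.94^12 = 0.371218
  k=2: C(13,2)·0.06^2·0.94^11 = 0.142169
  k=3: C(13,3)·0.06^3·0.94^10 = 0.033273
  k=4: C(13,4)·0.06^4·0.94^9 = 0.005310
Total = 0.999335

0.9993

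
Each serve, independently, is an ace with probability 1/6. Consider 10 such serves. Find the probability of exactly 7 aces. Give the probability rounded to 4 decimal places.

X ~ Binomial(n=10, p=0.166667).
P(X=7) = C(10,7) · p^7 · (1−p)^3
= 120 · 3.5722e-06 · 0.5787 = 0.000248

0.0002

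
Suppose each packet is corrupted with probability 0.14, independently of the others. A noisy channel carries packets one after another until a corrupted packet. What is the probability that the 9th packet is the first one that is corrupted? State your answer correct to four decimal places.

0.0419

Geometric (trials to first success), p = 0.14.
P(Y = 9) = (1−p)^8 · p = 0.29922 · 0.14 = 0.041891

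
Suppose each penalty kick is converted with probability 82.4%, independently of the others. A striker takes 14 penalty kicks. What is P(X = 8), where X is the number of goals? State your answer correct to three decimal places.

X ~ Binomial(n=14, p=0.824).
P(X=8) = C(14,8) · p^8 · (1−p)^6
= 3003 · 0.21253 · 2.9722e-05 = 0.01897

0.019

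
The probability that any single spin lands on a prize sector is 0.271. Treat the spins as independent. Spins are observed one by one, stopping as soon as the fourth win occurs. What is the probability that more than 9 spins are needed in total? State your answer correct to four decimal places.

0.7929

Needing more than 9 spins ⇔ fewer than 4 successes in the first 9. With X ~ Binomial(9, 0.271), P(Y > 9) = P(X ≤ 3).
  k=0: C(9,0)·0.271^0·0.729^9 = 0.058150
  k=1: C(9,1)·0.271^1·0.729^8 = 0.194550
  k=2: C(9,2)·0.271^2·0.729^7 = 0.289290
  k=3: C(9,3)·0.271^3·0.729^6 = 0.250930
P(X ≤ 3) = 0.792920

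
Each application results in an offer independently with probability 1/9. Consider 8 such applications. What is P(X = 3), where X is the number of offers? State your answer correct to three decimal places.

X ~ Binomial(n=8, p=0.111111).
P(X=3) = C(8,3) · p^3 · (1−p)^5
= 56 · 0.0013717 · 0.55493 = 0.04263

0.043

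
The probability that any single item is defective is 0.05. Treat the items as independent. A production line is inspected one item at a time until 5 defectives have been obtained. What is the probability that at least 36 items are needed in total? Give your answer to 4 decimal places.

0.9710

Needing more than 35 items ⇔ fewer than 5 successes in the first 35. With X ~ Binomial(35, 0.05), P(Y > 35) = P(X ≤ 4).
  k=0: C(35,0)·0.05^0·0.95^35 = 0.166083
  k=1: C(35,1)·0.05^1·0.95^34 = 0.305943
  k=2: C(35,2)·0.05^2·0.95^33 = 0.273739
  k=3: C(35,3)·0.05^3·0.95^32 = 0.158480
  k=4: C(35,4)·0.05^4·0.95^31 = 0.066729
P(X ≤ 4) = 0.970974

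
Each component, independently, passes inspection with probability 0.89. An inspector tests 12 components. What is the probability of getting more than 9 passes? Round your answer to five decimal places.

0.86233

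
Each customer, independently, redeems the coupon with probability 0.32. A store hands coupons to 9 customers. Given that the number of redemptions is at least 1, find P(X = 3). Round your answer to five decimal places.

0.28087

X ~ Binomial(9, 0.32). Want P(X=3 | X≥1) = P(X=3) / P(X≥1).
P(X=3) = C(9,3)·0.32^3·0.68^6 = 0.2721339
P(X≥1) = 1 − 0.0310871 = 0.9689129
Ratio = 0.2721339 / 0.9689129 = 0.2808652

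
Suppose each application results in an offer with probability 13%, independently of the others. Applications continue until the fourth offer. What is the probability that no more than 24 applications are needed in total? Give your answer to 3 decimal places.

0.381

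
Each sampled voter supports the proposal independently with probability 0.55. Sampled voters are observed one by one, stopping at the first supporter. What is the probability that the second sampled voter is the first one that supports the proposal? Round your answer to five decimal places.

0.24750

Geometric (trials to first success), p = 0.55.
P(Y = 2) = (1−p)^1 · p = 0.45 · 0.55 = 0.2475000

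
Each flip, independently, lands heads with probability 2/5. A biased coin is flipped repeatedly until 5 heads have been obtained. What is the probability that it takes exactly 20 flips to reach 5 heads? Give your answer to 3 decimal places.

0.019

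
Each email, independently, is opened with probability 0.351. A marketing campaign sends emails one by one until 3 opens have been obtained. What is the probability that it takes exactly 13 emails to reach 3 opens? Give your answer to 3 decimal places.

0.038

Y = trial on which the third success occurs; negative binomial, r=3, p=0.351.
P(Y=13) = C(12,2) · p^3 · (1−p)^10
= 66 · 0.043244 · 0.013257 = 0.03784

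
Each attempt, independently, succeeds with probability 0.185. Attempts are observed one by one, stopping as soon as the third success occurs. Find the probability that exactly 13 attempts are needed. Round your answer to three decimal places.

0.054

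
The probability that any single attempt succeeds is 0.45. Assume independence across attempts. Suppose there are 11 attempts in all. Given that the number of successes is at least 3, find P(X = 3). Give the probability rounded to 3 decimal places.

0.135

X ~ Binomial(11, 0.45). Want P(X=3 | X≥3) = P(X=3) / P(X≥3).
P(X=3) = C(11,3)·0.45^3·0.55^8 = 0.12590
P(X≥3) = 1 − 0.00139 − 0.01254 − 0.05129 = 0.93478
Ratio = 0.12590 / 0.93478 = 0.13468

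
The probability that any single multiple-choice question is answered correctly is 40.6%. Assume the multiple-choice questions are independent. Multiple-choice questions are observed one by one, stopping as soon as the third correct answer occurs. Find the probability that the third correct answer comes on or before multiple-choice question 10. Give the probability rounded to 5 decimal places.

Finishing within 10 multiple-choice questions ⇔ at least 3 successes in the first 10. With X ~ Binomial(10, 0.406), P(Y ≤ 10) = 1 − P(X ≤ 2).
  k=0: C(10,0)·0.406^0·0.594^10 = 0.0054685
  k=1: C(10,1)·0.406^1·0.594^9 = 0.0373770
  k=2: C(10,2)·0.406^2·0.594^8 = 0.1149625
1 − 0.1578079 = 0.8421921

0.84219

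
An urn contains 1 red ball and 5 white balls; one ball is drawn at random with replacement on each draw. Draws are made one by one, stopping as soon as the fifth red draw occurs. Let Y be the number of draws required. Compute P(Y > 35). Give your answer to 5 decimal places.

Needing more than 35 draws ⇔ fewer than 5 successes in the first 35. With X ~ Binomial(35, 0.166667), P(Y > 35) = P(X ≤ 4).
  k=0: C(35,0)·0.166667^0·0.833333^35 = 0.0016930
  k=1: C(35,1)·0.166667^1·0.833333^34 = 0.0118510
  k=2: C(35,2)·0.166667^2·0.833333^33 = 0.0402933
  k=3: C(35,3)·0.166667^3·0.833333^32 = 0.0886454
  k=4: C(35,4)·0.166667^4·0.833333^31 = 0.1418326
P(X ≤ 4) = 0.2843153

0.28432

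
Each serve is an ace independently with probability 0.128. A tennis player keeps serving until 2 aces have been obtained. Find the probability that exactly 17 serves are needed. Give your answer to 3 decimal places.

0.034

Y = trial on which the second success occurs; negative binomial, r=2, p=0.128.
P(Y=17) = C(16,1) · p^2 · (1−p)^15
= 16 · 0.016384 · 0.12816 = 0.03360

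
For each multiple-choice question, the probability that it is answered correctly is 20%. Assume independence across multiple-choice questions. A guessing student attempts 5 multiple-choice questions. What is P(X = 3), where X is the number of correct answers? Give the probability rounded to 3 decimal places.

X ~ Binomial(n=5, p=0.20).
P(X=3) = C(5,3) · p^3 · (1−p)^2
= 10 · 0.008 · 0.64 = 0.05120

0.051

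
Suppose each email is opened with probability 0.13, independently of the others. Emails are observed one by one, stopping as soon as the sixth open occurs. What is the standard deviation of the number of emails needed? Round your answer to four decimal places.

Y = total emails until the sixth success; negative binomial with r=6, p=0.13.
SD(Y) = √[r(1−p)/p²] = √(308.875740) = 17.574861

17.5749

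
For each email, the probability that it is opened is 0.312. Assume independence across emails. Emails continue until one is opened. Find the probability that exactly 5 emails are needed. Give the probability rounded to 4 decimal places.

0.0699

Geometric (trials to first success), p = 0.312.
P(Y = 5) = (1−p)^4 · p = 0.22405 · 0.312 = 0.069905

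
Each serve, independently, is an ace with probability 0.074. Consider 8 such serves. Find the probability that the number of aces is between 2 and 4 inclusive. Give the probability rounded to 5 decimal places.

0.11366

X ~ Binomial(8, 0.074); P(2 ≤ X ≤ 4) = Σ C(8,k) p^k (1−p)^(8−k) over k:
  k=2: C(8,2)·0.074^2·0.926^6 = 0.0966690
  k=3: C(8,3)·0.074^3·0.926^5 = 0.0154503
  k=4: C(8,4)·0.074^4·0.926^4 = 0.0015434
Total = 0.1136627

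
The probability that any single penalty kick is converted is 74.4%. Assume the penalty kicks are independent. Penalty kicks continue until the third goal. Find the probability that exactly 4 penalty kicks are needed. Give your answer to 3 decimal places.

Y = trial on which the third success occurs; negative binomial, r=3, p=0.744.
P(Y=4) = C(3,2) · p^3 · (1−p)^1
= 3 · 0.41183 · 0.256 = 0.31629

0.316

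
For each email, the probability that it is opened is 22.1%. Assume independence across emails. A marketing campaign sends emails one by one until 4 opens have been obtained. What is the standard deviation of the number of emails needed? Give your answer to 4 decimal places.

Y = total emails until the fourth success; negative binomial with r=4, p=0.221.
SD(Y) = √[r(1−p)/p²] = √(63.798858) = 7.987419

7.9874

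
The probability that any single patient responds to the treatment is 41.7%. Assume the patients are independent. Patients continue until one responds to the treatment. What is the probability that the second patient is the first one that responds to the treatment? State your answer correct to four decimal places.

Geometric (trials to first success), p = 0.417.
P(Y = 2) = (1−p)^1 · p = 0.583 · 0.417 = 0.243111

0.2431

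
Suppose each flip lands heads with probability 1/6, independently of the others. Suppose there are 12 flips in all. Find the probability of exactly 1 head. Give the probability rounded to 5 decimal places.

0.26918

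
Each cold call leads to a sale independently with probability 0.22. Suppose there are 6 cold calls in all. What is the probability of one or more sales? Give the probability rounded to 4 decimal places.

0.7748

P(at least one) = 1 − P(none) = 1 − (1 − 0.22)^6
= 1 − 0.225200 = 0.774800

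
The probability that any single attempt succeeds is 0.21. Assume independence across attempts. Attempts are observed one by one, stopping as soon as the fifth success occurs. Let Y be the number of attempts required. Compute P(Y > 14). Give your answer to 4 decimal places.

0.8477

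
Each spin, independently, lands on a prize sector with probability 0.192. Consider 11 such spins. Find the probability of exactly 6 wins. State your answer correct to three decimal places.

X ~ Binomial(n=11, p=0.192).
P(X=6) = C(11,6) · p^6 · (1−p)^5
= 462 · 5.0096e-05 · 0.34439 = 0.00797

0.008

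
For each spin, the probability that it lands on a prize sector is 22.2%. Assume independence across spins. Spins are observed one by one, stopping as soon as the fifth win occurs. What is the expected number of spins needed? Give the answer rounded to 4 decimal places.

22.5225

Y = total spins until the fifth success; negative binomial with r=5, p=0.222.
E[Y] = r / p = 5 / 0.222 = 22.522523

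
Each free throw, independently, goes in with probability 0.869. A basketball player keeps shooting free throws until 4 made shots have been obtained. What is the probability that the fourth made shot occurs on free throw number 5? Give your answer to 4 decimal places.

0.2988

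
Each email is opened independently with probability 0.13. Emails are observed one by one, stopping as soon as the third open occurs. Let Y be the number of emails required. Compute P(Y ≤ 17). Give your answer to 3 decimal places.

Finishing within 17 emails ⇔ at least 3 successes in the first 17. With X ~ Binomial(17, 0.13), P(Y ≤ 17) = 1 − P(X ≤ 2).
  k=0: C(17,0)·0.13^0·0.87^17 = 0.09372
  k=1: C(17,1)·0.13^1·0.87^16 = 0.23807
  k=2: C(17,2)·0.13^2·0.87^15 = 0.28459
1 − 0.61637 = 0.38363

0.384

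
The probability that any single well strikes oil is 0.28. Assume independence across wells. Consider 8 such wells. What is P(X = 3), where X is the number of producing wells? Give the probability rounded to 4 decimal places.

0.2379

X ~ Binomial(n=8, p=0.28).
P(X=3) = C(8,3) · p^3 · (1−p)^5
= 56 · 0.021952 · 0.19349 = 0.237862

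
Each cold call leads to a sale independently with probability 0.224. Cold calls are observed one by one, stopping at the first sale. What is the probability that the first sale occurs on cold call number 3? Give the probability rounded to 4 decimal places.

Geometric (trials to first success), p = 0.224.
P(Y = 3) = (1−p)^2 · p = 0.60218 · 0.224 = 0.134887

0.1349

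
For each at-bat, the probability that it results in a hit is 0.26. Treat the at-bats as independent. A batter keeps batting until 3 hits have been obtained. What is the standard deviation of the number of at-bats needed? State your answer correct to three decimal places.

Y = total at-bats until the third success; negative binomial with r=3, p=0.26.
SD(Y) = √[r(1−p)/p²] = √(32.84024) = 5.73064

5.731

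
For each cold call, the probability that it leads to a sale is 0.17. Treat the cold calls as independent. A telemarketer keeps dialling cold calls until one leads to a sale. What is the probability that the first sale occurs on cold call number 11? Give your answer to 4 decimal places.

0.0264

Geometric (trials to first success), p = 0.17.
P(Y = 11) = (1−p)^10 · p = 0.15516 · 0.17 = 0.026377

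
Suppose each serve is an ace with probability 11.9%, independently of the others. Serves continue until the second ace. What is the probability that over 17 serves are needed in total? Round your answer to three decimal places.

Needing more than 17 serves ⇔ fewer than 2 successes in the first 17. With X ~ Binomial(17, 0.119), P(Y > 17) = P(X ≤ 1).
  k=0: C(17,0)·0.119^0·0.881^17 = 0.11604
  k=1: C(17,1)·0.119^1·0.881^16 = 0.26645
P(X ≤ 1) = 0.38248

0.382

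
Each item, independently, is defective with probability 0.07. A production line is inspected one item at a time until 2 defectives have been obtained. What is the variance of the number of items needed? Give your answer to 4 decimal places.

Y = total items until the second success; negative binomial with r=2, p=0.07.
Var(Y) = r(1−p)/p² = 2·0.93 / 0.07² = 379.591837

379.5918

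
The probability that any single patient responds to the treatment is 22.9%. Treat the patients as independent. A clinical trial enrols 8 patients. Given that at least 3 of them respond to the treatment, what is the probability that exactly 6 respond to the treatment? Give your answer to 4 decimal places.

0.0089

X ~ Binomial(8, 0.229). Want P(X=6 | X≥3) = P(X=6) / P(X≥3).
P(X=6) = C(8,6)·0.229^6·0.771^2 = 0.002400
P(X≥3) = 1 − 0.124863 − 0.296692 − 0.308429 = 0.270015
Ratio = 0.002400 / 0.270015 = 0.008890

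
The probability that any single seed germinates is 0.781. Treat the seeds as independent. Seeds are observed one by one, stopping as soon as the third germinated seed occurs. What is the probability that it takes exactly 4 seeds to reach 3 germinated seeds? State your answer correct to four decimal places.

Y = trial on which the third success occurs; negative binomial, r=3, p=0.781.
P(Y=4) = C(3,2) · p^3 · (1−p)^1
= 3 · 0.47638 · 0.219 = 0.312981

0.3130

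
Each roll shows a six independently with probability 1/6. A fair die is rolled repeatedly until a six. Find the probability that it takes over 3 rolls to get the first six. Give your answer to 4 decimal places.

0.5787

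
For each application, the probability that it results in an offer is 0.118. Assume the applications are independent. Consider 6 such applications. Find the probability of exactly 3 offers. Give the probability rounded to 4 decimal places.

0.0225

X ~ Binomial(n=6, p=0.118).
P(X=3) = C(6,3) · p^3 · (1−p)^3
= 20 · 0.001643 · 0.68613 = 0.022547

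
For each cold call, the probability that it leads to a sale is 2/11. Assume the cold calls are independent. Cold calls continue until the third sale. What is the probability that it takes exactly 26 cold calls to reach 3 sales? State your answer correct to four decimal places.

0.0178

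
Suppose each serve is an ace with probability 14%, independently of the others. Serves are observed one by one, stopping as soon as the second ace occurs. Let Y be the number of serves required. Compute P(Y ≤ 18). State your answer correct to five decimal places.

Finishing within 18 serves ⇔ at least 2 successes in the first 18. With X ~ Binomial(18, 0.14), P(Y ≤ 18) = 1 − P(X ≤ 1).
  k=0: C(18,0)·0.14^0·0.86^18 = 0.0662174
  k=1: C(18,1)·0.14^1·0.86^17 = 0.1940324
1 − 0.2602498 = 0.7397502

0.73975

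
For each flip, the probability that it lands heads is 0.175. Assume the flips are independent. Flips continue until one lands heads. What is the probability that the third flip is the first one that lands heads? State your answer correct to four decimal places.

0.1191

Geometric (trials to first success), p = 0.175.
P(Y = 3) = (1−p)^2 · p = 0.68063 · 0.175 = 0.119109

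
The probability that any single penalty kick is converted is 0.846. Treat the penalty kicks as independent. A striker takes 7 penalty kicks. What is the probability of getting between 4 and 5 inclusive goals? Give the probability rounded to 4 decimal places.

0.2813

X ~ Binomial(7, 0.846); P(4 ≤ X ≤ 5) = Σ C(7,k) p^k (1−p)^(7−k) over k:
  k=4: C(7,4)·0.846^4·0.154^3 = 0.065480
  k=5: C(7,5)·0.846^5·0.154^2 = 0.215830
Total = 0.281311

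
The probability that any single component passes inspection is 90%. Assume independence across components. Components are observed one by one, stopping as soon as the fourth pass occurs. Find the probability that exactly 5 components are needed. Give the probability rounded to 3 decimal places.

Y = trial on which the fourth success occurs; negative binomial, r=4, p=0.90.
P(Y=5) = C(4,3) · p^4 · (1−p)^1
= 4 · 0.6561 · 0.1 = 0.26244

0.262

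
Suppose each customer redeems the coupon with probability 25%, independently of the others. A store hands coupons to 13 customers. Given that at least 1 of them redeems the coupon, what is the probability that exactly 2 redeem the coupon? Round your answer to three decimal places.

0.211

X ~ Binomial(13, 0.25). Want P(X=2 | X≥1) = P(X=2) / P(X≥1).
P(X=2) = C(13,2)·0.25^2·0.75^11 = 0.20590
P(X≥1) = 1 − 0.02376 = 0.97624
Ratio = 0.20590 / 0.97624 = 0.21091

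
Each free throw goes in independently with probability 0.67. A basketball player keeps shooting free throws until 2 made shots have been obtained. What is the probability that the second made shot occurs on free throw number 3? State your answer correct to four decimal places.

0.2963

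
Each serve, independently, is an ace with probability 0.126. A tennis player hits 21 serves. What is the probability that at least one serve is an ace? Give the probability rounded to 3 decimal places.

P(at least one) = 1 − P(none) = 1 − (1 − 0.126)^21
= 1 − 0.05912 = 0.94088

0.941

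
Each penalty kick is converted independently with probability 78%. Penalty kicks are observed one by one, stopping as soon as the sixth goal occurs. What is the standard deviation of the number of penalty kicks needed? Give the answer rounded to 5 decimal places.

Y = total penalty kicks until the sixth success; negative binomial with r=6, p=0.78.
SD(Y) = √[r(1−p)/p²] = √(2.1696252) = 1.4729648

1.47296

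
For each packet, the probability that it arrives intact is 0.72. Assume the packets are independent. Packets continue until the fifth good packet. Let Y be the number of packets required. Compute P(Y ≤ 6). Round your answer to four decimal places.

0.4644

Finishing within 6 packets ⇔ at least 5 successes in the first 6. With X ~ Binomial(6, 0.72), P(Y ≤ 6) = 1 − P(X ≤ 4).
  k=0: C(6,0)·0.72^0·0.28^6 = 0.000482
  k=1: C(6,1)·0.72^1·0.28^5 = 0.007435
  k=2: C(6,2)·0.72^2·0.28^4 = 0.047796
  k=3: C(6,3)·0.72^3·0.28^3 = 0.163871
  k=4: C(6,4)·0.72^4·0.28^2 = 0.316037
1 − 0.535620 = 0.464380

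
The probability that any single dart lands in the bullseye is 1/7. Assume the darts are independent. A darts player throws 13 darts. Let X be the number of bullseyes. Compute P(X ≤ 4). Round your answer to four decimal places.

X ~ Binomial(13, 0.142857); P(X ≤ 4) = Σ C(13,k) p^k (1−p)^(13−k) over k:
  k=0: C(13,0)·0.142857^0·0.857143^13 = 0.134801
  k=1: C(13,1)·0.142857^1·0.857143^12 = 0.292068
  k=2: C(13,2)·0.142857^2·0.857143^11 = 0.292068
  k=3: C(13,3)·0.142857^3·0.857143^10 = 0.178486
  k=4: C(13,4)·0.142857^4·0.857143^9 = 0.074369
Total = 0.971791

0.9718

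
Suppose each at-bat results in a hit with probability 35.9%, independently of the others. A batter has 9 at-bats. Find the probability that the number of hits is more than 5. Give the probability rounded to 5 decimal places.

0.06042

X ~ Binomial(9, 0.359); P(X ≥ 6) = Σ C(9,k) p^k (1−p)^(9−k) over k:
  k=6: C(9,6)·0.359^6·0.641^3 = 0.0473609
  k=7: C(9,7)·0.359^7·0.641^2 = 0.0113679
  k=8: C(9,8)·0.359^8·0.641^1 = 0.0015917
  k=9: C(9,9)·0.359^9·0.641^0 = 0.0000990
Total = 0.0604195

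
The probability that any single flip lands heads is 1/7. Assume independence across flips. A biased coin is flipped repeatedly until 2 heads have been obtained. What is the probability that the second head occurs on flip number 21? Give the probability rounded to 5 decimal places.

0.02182

Y = trial on which the second success occurs; negative binomial, r=2, p=0.142857.
P(Y=21) = C(20,1) · p^2 · (1−p)^19
= 20 · 0.020408 · 0.053458 = 0.0218195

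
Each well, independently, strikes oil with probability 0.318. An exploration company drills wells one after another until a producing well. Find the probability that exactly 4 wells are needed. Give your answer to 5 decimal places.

0.10087

Geometric (trials to first success), p = 0.318.
P(Y = 4) = (1−p)^3 · p = 0.31721 · 0.318 = 0.1008742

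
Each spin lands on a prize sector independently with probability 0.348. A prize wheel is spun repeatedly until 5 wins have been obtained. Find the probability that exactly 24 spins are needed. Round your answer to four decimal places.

Y = trial on which the fifth success occurs; negative binomial, r=5, p=0.348.
P(Y=24) = C(23,4) · p^5 · (1−p)^19
= 8855 · 0.0051038 · 0.0002956 = 0.013359

0.0134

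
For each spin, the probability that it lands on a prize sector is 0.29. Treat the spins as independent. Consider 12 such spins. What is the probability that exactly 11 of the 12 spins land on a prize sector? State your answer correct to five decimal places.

0.00001

X ~ Binomial(n=12, p=0.29).
P(X=11) = C(12,11) · p^11 · (1−p)^1
= 12 · 1.2201e-06 · 0.71 = 0.0000104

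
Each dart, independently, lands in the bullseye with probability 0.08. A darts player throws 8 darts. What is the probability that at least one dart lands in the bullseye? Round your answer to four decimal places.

P(at least one) = 1 − P(none) = 1 − (1 − 0.08)^8
= 1 − 0.513219 = 0.486781

0.4868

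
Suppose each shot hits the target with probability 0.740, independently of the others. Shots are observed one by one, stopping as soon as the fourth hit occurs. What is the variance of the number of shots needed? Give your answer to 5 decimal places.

Y = total shots until the fourth success; negative binomial with r=4, p=0.74.
Var(Y) = r(1−p)/p² = 4·0.26 / 0.74² = 1.8991965

1.89920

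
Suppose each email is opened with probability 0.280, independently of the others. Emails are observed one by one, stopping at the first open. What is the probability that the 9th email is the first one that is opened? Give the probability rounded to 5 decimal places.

0.02022

Geometric (trials to first success), p = 0.28.
P(Y = 9) = (1−p)^8 · p = 0.07222 · 0.28 = 0.0202217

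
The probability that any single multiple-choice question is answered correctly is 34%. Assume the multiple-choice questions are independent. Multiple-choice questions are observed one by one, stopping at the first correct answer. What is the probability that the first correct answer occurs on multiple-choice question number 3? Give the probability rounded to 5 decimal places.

0.14810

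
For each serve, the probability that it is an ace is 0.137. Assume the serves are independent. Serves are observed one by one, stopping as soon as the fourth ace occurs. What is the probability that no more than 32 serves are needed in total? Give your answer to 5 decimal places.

0.65570

Finishing within 32 serves ⇔ at least 4 successes in the first 32. With X ~ Binomial(32, 0.137), P(Y ≤ 32) = 1 − P(X ≤ 3).
  k=0: C(32,0)·0.137^0·0.863^32 = 0.0089608
  k=1: C(32,1)·0.137^1·0.863^31 = 0.0455203
  k=2: C(32,2)·0.137^2·0.863^30 = 0.1120074
  k=3: C(32,3)·0.137^3·0.863^29 = 0.1778101
1 − 0.3442986 = 0.6557014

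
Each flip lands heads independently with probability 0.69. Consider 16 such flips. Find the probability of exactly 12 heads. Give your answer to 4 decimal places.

0.1958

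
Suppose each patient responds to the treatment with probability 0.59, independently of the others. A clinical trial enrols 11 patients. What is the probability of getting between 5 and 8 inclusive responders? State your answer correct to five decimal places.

0.78171

X ~ Binomial(11, 0.59); P(5 ≤ X ≤ 8) = Σ C(11,k) p^k (1−p)^(11−k) over k:
  k=5: C(11,5)·0.59^5·0.41^6 = 0.1568936
  k=6: C(11,6)·0.59^6·0.41^5 = 0.2257737
  k=7: C(11,7)·0.59^7·0.41^4 = 0.2320670
  k=8: C(11,8)·0.59^8·0.41^3 = 0.1669751
Total = 0.7817094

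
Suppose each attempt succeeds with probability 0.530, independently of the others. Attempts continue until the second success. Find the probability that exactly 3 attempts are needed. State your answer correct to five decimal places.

Y = trial on which the second success occurs; negative binomial, r=2, p=0.53.
P(Y=3) = C(2,1) · p^2 · (1−p)^1
= 2 · 0.2809 · 0.47 = 0.2640460

0.26405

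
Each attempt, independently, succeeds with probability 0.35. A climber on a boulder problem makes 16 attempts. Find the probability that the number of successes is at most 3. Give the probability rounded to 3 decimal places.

0.134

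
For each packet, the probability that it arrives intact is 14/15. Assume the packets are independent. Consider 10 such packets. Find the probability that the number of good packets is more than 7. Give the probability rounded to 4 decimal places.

X ~ Binomial(10, 0.933333); P(X ≥ 8) = Σ C(10,k) p^k (1−p)^(10−k) over k:
  k=8: C(10,8)·0.933333^8·0.066667^2 = 0.115166
  k=9: C(10,9)·0.933333^9·0.066667^1 = 0.358294
  k=10: C(10,10)·0.933333^10·0.066667^0 = 0.501612
Total = 0.975072

0.9751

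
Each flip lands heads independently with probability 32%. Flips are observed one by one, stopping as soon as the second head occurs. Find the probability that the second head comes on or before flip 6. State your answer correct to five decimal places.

Finishing within 6 flips ⇔ at least 2 successes in the first 6. With X ~ Binomial(6, 0.32), P(Y ≤ 6) = 1 − P(X ≤ 1).
  k=0: C(6,0)·0.32^0·0.68^6 = 0.0988675
  k=1: C(6,1)·0.32^1·0.68^5 = 0.2791552
1 − 0.3780227 = 0.6219773

0.62198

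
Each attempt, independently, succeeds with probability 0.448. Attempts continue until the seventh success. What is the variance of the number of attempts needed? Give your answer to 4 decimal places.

Y = total attempts until the seventh success; negative binomial with r=7, p=0.448.
Var(Y) = r(1−p)/p² = 7·0.552 / 0.448² = 19.252232

19.2522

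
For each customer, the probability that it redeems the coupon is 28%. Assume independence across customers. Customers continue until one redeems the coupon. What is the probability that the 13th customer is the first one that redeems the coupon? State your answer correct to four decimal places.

Geometric (trials to first success), p = 0.28.
P(Y = 13) = (1−p)^12 · p = 0.019408 · 0.28 = 0.005434

0.0054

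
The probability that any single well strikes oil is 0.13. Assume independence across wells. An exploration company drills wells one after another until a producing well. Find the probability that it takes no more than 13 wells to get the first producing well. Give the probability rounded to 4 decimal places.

0.8364

Y = number of wells to the first success; geometric, p = 0.13.
P(Y ≤ 13) = 1 − (1−p)^13 = 1 − 0.163588 = 0.836412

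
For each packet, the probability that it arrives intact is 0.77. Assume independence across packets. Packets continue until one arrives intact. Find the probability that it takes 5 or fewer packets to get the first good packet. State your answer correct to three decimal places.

Y = number of packets to the first success; geometric, p = 0.77.
P(Y ≤ 5) = 1 − (1−p)^5 = 1 − 0.00064 = 0.99936

0.999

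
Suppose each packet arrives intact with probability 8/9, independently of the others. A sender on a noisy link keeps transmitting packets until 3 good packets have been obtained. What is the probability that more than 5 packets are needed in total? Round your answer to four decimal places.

Needing more than 5 packets ⇔ fewer than 3 successes in the first 5. With X ~ Binomial(5, 0.888889), P(Y > 5) = P(X ≤ 2).
  k=0: C(5,0)·0.888889^0·0.111111^5 = 0.000017
  k=1: C(5,1)·0.888889^1·0.111111^4 = 0.000677
  k=2: C(5,2)·0.888889^2·0.111111^3 = 0.010838
P(X ≤ 2) = 0.011533

0.0115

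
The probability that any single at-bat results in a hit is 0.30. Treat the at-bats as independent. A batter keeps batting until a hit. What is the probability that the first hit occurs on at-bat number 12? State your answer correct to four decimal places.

0.0059

Geometric (trials to first success), p = 0.30.
P(Y = 12) = (1−p)^11 · p = 0.019773 · 0.30 = 0.005932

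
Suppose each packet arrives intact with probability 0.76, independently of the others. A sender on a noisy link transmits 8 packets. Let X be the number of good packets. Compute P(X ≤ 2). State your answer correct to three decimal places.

X ~ Binomial(8, 0.76); P(X ≤ 2) = Σ C(8,k) p^k (1−p)^(8−k) over k:
  k=0: C(8,0)·0.76^0·0.24^8 = 0.00001
  k=1: C(8,1)·0.76^1·0.24^7 = 0.00028
  k=2: C(8,2)·0.76^2·0.24^6 = 0.00309
Total = 0.00338

0.003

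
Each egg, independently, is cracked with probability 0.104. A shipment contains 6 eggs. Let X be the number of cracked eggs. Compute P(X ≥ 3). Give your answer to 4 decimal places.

0.0177

X ~ Binomial(6, 0.104); P(X ≥ 3) = Σ C(6,k) p^k (1−p)^(6−k) over k:
  k=3: C(6,3)·0.104^3·0.896^3 = 0.016183
  k=4: C(6,4)·0.104^4·0.896^2 = 0.001409
  k=5: C(6,5)·0.104^5·0.896^1 = 0.000065
  k=6: C(6,6)·0.104^6·0.896^0 = 0.000001
Total = 0.017658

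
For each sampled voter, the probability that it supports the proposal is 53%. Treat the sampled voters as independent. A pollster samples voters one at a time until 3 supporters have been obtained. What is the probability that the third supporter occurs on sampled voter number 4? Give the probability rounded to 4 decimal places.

0.2099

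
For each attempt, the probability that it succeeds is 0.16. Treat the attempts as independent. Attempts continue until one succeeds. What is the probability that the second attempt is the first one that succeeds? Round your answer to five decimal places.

Geometric (trials to first success), p = 0.16.
P(Y = 2) = (1−p)^1 · p = 0.84 · 0.16 = 0.1344000

0.13440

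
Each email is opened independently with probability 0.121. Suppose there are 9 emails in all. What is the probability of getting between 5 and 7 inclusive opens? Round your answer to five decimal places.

0.00214

X ~ Binomial(9, 0.121); P(5 ≤ X ≤ 7) = Σ C(9,k) p^k (1−p)^(9−k) over k:
  k=5: C(9,5)·0.121^5·0.879^4 = 0.0019510
  k=6: C(9,6)·0.121^6·0.879^3 = 0.0001790
  k=7: C(9,7)·0.121^7·0.879^2 = 0.0000106
Total = 0.0021406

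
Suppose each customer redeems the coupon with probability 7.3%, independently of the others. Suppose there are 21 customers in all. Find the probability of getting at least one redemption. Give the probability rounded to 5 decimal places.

P(at least one) = 1 − P(none) = 1 − (1 − 0.073)^21
= 1 − 0.2035516 = 0.7964484

0.79645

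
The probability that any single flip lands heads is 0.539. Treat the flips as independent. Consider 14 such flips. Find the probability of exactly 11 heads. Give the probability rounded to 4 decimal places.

X ~ Binomial(n=14, p=0.539).
P(X=11) = C(14,11) · p^11 · (1−p)^3
= 364 · 0.0011155 · 0.097972 = 0.039781

0.0398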